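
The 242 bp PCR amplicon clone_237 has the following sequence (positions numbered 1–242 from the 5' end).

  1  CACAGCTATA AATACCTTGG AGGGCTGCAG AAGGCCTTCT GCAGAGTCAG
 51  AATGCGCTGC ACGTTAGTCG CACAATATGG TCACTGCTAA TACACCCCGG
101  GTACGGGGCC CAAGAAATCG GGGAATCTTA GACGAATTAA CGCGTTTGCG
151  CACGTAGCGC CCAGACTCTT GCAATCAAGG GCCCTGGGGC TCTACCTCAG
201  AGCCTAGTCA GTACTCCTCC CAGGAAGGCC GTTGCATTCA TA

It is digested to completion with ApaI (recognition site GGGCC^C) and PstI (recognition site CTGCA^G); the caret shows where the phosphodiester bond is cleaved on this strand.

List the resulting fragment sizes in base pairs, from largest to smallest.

ApaI sites (GGGCCC) start at positions 106, 179.
ApaI cuts after base 5 of each site (before the last base), so after positions 110, 183.
PstI sites (CTGCAG) start at positions 25, 39.
PstI cuts after base 5 of each site (before the last base), so after positions 29, 43.
Combined cut positions: 29, 43, 110, 183.
Linear molecule, 4 cuts → 5 fragments:
  1–29 → 29 bp
  30–43 → 14 bp
  44–110 → 67 bp
  111–183 → 73 bp
  184–242 → 59 bp
Sorted largest to smallest: 73, 67, 59, 29, 14 bp.

73, 67, 59, 29, 14 bp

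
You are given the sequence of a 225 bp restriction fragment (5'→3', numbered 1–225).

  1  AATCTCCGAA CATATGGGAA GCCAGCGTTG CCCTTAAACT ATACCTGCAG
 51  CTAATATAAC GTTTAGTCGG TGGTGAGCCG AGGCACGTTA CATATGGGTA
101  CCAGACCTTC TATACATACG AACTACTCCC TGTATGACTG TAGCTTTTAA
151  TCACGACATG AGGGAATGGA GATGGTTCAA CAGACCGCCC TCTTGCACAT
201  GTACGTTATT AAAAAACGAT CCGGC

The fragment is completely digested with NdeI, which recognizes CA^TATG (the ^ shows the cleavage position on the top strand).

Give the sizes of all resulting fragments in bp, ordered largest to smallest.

133, 80, 12 bp

NdeI sites (CATATG) start at positions 11, 91.
NdeI cuts after base 2 of each site, so after positions 12, 92.
Linear molecule, 2 cuts → 3 fragments:
  1–12 → 12 bp
  13–92 → 80 bp
  93–225 → 133 bp
Sorted largest to smallest: 133, 80, 12 bp.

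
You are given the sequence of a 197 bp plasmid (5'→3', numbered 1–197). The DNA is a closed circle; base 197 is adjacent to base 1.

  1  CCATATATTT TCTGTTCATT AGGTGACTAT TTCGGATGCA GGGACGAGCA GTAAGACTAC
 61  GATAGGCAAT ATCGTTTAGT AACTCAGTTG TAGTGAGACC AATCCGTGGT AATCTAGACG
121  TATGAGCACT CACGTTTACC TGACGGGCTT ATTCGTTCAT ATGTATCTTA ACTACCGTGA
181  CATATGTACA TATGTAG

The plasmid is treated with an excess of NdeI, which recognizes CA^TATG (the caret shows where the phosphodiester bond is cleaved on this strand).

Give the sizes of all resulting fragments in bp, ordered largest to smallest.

166, 23, 8 bp

NdeI sites (CATATG) start at positions 158, 181, 189.
NdeI cuts after base 2 of each site, so after positions 159, 182, 190.
Circular molecule, 3 cuts → 3 fragments:
  160–182 → 23 bp
  183–190 → 8 bp
  191–197 then 1–159 → 7 + 159 = 166 bp
Sorted largest to smallest: 166, 23, 8 bp.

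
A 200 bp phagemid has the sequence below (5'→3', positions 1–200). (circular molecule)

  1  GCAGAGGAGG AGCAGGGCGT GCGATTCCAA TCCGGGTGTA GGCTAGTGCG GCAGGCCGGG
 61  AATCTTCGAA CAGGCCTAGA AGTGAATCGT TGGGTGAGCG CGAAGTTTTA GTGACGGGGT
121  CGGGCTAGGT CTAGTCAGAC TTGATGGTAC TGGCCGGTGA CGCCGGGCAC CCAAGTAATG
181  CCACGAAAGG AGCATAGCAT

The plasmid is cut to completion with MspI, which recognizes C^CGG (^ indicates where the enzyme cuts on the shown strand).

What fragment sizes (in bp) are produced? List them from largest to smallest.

MspI sites (CCGG) start at positions 32, 56, 154, 163.
MspI cuts after the first base of each site, so after positions 32, 56, 154, 163.
Circular molecule, 4 cuts → 4 fragments:
  33–56 → 24 bp
  57–154 → 98 bp
  155–163 → 9 bp
  164–200 then 1–32 → 37 + 32 = 69 bp
Sorted largest to smallest: 98, 69, 24, 9 bp.

98, 69, 24, 9 bp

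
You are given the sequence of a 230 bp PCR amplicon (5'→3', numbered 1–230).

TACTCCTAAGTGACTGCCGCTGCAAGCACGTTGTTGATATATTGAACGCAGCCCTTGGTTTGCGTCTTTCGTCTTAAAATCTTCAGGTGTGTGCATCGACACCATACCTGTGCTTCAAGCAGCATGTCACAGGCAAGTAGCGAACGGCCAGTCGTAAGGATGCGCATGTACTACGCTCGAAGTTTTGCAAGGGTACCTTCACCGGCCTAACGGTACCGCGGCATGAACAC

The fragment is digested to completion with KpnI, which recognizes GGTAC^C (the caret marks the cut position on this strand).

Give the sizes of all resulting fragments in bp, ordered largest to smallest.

KpnI sites (GGTACC) start at positions 192, 212.
KpnI cuts after base 5 of each site (before the last base), so after positions 196, 216.
Linear molecule, 2 cuts → 3 fragments:
  1–196 → 196 bp
  197–216 → 20 bp
  217–230 → 14 bp
Sorted largest to smallest: 196, 20, 14 bp.

196, 20, 14 bp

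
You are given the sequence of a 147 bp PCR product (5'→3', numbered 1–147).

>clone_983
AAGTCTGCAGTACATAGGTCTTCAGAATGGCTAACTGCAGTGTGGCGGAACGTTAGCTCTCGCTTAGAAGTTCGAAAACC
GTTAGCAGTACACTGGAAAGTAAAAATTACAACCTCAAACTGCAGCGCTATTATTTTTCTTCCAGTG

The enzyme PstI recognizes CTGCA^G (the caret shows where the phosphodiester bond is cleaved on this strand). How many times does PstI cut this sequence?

CTGCAG occurs starting at positions 5, 35, 120.
PstI cuts at 3 sites.

3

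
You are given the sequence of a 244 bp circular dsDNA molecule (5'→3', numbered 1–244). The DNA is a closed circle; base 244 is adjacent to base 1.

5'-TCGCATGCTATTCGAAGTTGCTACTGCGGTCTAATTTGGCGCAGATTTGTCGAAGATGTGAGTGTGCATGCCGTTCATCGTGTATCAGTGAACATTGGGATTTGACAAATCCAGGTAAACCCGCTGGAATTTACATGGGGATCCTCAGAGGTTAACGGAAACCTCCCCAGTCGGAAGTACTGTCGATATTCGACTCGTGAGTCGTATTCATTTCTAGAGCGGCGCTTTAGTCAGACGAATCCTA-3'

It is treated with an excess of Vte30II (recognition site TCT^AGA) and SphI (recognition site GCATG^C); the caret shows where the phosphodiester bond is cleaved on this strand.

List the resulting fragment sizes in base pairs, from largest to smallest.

145, 63, 36 bp

The Vte30II site (TCTAGA) starts at position 213.
Vte30II cuts after base 3 of each site, so after position 215.
SphI sites (GCATGC) start at positions 3, 66.
SphI cuts after base 5 of each site (before the last base), so after positions 7, 70.
Combined cut positions: 7, 70, 215.
Circular molecule, 3 cuts → 3 fragments:
  8–70 → 63 bp
  71–215 → 145 bp
  216–244 then 1–7 → 29 + 7 = 36 bp
Sorted largest to smallest: 145, 63, 36 bp.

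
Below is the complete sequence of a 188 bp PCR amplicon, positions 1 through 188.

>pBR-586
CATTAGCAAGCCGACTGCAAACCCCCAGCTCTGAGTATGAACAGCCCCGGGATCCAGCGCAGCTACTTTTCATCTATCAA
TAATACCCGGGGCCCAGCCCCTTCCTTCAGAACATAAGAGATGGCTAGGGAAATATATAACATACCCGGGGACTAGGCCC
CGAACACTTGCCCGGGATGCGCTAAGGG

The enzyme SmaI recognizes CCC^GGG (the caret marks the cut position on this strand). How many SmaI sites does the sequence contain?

4

CCCGGG occurs starting at positions 46, 86, 145, 171.
SmaI cuts at 4 sites.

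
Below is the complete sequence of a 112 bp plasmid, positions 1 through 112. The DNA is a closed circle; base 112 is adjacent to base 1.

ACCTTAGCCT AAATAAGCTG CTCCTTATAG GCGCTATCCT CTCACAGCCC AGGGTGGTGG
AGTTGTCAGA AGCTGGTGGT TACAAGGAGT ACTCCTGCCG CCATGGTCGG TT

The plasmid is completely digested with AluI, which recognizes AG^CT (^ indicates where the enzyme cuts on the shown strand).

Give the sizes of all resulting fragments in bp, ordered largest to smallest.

AluI sites (AGCT) start at positions 16, 71.
AluI cuts after base 2 of each site, so after positions 17, 72.
Circular molecule, 2 cuts → 2 fragments:
  18–72 → 55 bp
  73–112 then 1–17 → 40 + 17 = 57 bp
Sorted largest to smallest: 57, 55 bp.

57, 55 bp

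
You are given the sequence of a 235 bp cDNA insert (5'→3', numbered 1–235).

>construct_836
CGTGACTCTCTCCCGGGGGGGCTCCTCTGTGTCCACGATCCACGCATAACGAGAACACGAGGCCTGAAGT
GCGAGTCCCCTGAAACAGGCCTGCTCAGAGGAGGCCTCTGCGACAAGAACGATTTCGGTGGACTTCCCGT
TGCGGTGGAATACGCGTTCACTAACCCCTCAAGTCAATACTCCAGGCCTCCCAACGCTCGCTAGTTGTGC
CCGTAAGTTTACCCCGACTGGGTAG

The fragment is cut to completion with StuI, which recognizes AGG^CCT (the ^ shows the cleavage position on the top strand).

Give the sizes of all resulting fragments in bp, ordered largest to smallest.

StuI sites (AGGCCT) start at positions 60, 87, 102, 184.
StuI cuts after base 3 of each site, so after positions 62, 89, 104, 186.
Linear molecule, 4 cuts → 5 fragments:
  1–62 → 62 bp
  63–89 → 27 bp
  90–104 → 15 bp
  105–186 → 82 bp
  187–235 → 49 bp
Sorted largest to smallest: 82, 62, 49, 27, 15 bp.

82, 62, 49, 27, 15 bp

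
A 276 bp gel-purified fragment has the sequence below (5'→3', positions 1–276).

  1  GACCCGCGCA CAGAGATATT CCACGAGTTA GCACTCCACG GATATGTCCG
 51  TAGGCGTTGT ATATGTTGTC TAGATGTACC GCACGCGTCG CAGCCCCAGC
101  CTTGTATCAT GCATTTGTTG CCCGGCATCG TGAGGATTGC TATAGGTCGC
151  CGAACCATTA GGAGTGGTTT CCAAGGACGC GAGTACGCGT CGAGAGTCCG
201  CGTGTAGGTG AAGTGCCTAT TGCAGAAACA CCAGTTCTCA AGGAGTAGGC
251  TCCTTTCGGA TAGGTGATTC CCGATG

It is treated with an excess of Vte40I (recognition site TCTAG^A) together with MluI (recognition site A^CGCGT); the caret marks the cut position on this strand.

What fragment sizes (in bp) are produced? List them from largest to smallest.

102, 91, 73, 10 bp

The Vte40I site (TCTAGA) starts at position 69.
Vte40I cuts after base 5 of each site (before the last base), so after position 73.
MluI sites (ACGCGT) start at positions 83, 185.
MluI cuts after the first base of each site, so after positions 83, 185.
Combined cut positions: 73, 83, 185.
Linear molecule, 3 cuts → 4 fragments:
  1–73 → 73 bp
  74–83 → 10 bp
  84–185 → 102 bp
  186–276 → 91 bp
Sorted largest to smallest: 102, 91, 73, 10 bp.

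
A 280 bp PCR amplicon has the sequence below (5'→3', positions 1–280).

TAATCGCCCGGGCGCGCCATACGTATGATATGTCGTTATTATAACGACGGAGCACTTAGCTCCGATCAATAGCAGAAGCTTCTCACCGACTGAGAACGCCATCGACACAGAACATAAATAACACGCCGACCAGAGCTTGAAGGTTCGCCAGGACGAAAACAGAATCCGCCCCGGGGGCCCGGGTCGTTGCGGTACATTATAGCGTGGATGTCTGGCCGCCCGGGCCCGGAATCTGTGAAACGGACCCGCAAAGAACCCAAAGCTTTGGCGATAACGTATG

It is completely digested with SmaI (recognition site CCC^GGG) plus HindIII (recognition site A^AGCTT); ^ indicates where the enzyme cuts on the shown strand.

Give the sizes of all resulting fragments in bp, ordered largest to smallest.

96, 67, 41, 39, 20, 9, 8 bp

SmaI sites (CCCGGG) start at positions 7, 170, 178, 219.
SmaI cuts after base 3 of each site, so after positions 9, 172, 180, 221.
HindIII sites (AAGCTT) start at positions 76, 260.
HindIII cuts after the first base of each site, so after positions 76, 260.
Combined cut positions: 9, 76, 172, 180, 221, 260.
Linear molecule, 6 cuts → 7 fragments:
  1–9 → 9 bp
  10–76 → 67 bp
  77–172 → 96 bp
  173–180 → 8 bp
  181–221 → 41 bp
  222–260 → 39 bp
  261–280 → 20 bp
Sorted largest to smallest: 96, 67, 41, 39, 20, 9, 8 bp.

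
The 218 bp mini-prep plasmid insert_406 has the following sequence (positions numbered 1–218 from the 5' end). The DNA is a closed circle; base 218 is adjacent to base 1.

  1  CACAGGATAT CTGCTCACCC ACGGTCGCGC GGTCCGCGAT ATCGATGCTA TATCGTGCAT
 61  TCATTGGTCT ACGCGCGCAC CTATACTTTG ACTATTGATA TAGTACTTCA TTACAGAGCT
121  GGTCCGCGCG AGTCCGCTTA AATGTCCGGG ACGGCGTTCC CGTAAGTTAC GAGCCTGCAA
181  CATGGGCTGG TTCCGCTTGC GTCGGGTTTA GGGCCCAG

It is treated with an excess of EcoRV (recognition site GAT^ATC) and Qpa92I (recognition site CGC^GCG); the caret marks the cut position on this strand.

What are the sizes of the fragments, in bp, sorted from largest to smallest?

EcoRV sites (GATATC) start at positions 6, 38.
EcoRV cuts after base 3 of each site, so after positions 8, 40.
Qpa92I sites (CGCGCG) start at positions 26, 72, 125.
Qpa92I cuts after base 3 of each site, so after positions 28, 74, 127.
Combined cut positions: 8, 28, 40, 74, 127.
Circular molecule, 5 cuts → 5 fragments:
  9–28 → 20 bp
  29–40 → 12 bp
  41–74 → 34 bp
  75–127 → 53 bp
  128–218 then 1–8 → 91 + 8 = 99 bp
Sorted largest to smallest: 99, 53, 34, 20, 12 bp.

99, 53, 34, 20, 12 bp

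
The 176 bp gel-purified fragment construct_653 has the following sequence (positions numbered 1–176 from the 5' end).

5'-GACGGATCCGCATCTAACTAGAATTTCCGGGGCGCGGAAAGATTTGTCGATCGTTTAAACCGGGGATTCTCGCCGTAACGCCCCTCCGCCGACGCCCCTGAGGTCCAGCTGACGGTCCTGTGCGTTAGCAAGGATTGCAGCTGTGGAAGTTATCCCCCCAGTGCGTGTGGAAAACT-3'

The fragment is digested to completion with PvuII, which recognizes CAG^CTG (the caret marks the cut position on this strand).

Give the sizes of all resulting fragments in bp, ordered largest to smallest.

PvuII sites (CAGCTG) start at positions 106, 138.
PvuII cuts after base 3 of each site, so after positions 108, 140.
Linear molecule, 2 cuts → 3 fragments:
  1–108 → 108 bp
  109–140 → 32 bp
  141–176 → 36 bp
Sorted largest to smallest: 108, 36, 32 bp.

108, 36, 32 bp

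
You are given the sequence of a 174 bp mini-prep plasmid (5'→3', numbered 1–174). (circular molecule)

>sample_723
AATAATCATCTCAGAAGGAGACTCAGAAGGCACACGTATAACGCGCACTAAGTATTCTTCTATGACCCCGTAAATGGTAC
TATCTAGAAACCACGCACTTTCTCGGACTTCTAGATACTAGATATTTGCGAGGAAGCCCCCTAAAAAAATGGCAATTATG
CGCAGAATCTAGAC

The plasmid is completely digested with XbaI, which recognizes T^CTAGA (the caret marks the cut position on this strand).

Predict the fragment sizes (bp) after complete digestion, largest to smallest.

89, 58, 27 bp

XbaI sites (TCTAGA) start at positions 83, 110, 168.
XbaI cuts after the first base of each site, so after positions 83, 110, 168.
Circular molecule, 3 cuts → 3 fragments:
  84–110 → 27 bp
  111–168 → 58 bp
  169–174 then 1–83 → 6 + 83 = 89 bp
Sorted largest to smallest: 89, 58, 27 bp.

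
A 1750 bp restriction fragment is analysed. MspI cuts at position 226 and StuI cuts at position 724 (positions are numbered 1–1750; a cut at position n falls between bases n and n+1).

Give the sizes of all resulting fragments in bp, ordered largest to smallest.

1026, 498, 226 bp

Combined cut positions (sorted): 226, 724.
Linear molecule, 2 cuts → 3 fragments:
  226 − 0 = 226 bp
  724 − 226 = 498 bp
  1750 − 724 = 1026 bp
Sorted largest to smallest: 1026, 498, 226 bp.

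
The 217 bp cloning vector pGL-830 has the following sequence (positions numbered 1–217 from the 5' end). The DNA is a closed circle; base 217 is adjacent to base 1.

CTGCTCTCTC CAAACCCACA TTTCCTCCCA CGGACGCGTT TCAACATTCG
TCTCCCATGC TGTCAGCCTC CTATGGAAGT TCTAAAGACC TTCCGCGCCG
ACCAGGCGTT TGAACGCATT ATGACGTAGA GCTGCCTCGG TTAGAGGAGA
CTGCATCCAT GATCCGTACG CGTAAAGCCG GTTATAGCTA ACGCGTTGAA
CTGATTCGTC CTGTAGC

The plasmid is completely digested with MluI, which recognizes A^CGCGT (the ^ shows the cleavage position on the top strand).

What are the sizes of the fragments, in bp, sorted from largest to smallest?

134, 60, 23 bp

MluI sites (ACGCGT) start at positions 34, 168, 191.
MluI cuts after the first base of each site, so after positions 34, 168, 191.
Circular molecule, 3 cuts → 3 fragments:
  35–168 → 134 bp
  169–191 → 23 bp
  192–217 then 1–34 → 26 + 34 = 60 bp
Sorted largest to smallest: 134, 60, 23 bp.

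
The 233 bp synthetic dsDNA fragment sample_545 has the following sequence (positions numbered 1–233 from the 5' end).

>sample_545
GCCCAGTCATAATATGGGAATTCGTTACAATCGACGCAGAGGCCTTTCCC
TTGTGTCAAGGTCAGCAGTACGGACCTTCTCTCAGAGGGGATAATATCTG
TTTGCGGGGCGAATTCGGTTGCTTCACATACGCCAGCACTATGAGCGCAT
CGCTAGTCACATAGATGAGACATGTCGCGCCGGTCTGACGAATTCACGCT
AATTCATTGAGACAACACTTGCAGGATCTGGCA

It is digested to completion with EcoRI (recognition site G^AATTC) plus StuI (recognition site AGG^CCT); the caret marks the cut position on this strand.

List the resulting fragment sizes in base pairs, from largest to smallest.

79, 69, 43, 24, 18 bp

EcoRI sites (GAATTC) start at positions 18, 111, 190.
EcoRI cuts after the first base of each site, so after positions 18, 111, 190.
The StuI site (AGGCCT) starts at position 40.
StuI cuts after base 3 of each site, so after position 42.
Combined cut positions: 18, 42, 111, 190.
Linear molecule, 4 cuts → 5 fragments:
  1–18 → 18 bp
  19–42 → 24 bp
  43–111 → 69 bp
  112–190 → 79 bp
  191–233 → 43 bp
Sorted largest to smallest: 79, 69, 43, 24, 18 bp.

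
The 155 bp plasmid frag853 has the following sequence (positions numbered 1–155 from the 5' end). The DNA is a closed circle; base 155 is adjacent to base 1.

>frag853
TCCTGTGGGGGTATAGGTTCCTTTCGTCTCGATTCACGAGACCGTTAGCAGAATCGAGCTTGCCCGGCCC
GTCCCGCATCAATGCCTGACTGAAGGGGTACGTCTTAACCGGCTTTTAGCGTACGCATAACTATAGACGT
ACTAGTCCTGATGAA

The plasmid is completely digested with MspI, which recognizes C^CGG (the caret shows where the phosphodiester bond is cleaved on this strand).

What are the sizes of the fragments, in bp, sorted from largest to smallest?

MspI sites (CCGG) start at positions 64, 109.
MspI cuts after the first base of each site, so after positions 64, 109.
Circular molecule, 2 cuts → 2 fragments:
  65–109 → 45 bp
  110–155 then 1–64 → 46 + 64 = 110 bp
Sorted largest to smallest: 110, 45 bp.

110, 45 bp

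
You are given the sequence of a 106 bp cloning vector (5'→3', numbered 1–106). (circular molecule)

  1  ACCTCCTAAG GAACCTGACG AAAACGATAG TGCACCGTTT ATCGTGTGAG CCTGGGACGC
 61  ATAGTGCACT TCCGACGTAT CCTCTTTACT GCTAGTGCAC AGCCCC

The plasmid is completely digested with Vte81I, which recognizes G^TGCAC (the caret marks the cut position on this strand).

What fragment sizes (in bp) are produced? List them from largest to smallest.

41, 34, 31 bp

Vte81I sites (GTGCAC) start at positions 30, 64, 95.
Vte81I cuts after the first base of each site, so after positions 30, 64, 95.
Circular molecule, 3 cuts → 3 fragments:
  31–64 → 34 bp
  65–95 → 31 bp
  96–106 then 1–30 → 11 + 30 = 41 bp
Sorted largest to smallest: 41, 34, 31 bp.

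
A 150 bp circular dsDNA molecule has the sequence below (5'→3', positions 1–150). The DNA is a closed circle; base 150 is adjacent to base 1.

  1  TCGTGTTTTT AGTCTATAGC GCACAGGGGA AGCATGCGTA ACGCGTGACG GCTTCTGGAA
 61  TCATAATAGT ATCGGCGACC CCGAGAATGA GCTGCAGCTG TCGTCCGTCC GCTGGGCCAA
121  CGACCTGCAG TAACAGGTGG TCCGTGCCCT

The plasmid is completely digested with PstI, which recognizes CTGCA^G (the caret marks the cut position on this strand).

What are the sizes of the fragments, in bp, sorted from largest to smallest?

117, 33 bp

PstI sites (CTGCAG) start at positions 92, 125.
PstI cuts after base 5 of each site (before the last base), so after positions 96, 129.
Circular molecule, 2 cuts → 2 fragments:
  97–129 → 33 bp
  130–150 then 1–96 → 21 + 96 = 117 bp
Sorted largest to smallest: 117, 33 bp.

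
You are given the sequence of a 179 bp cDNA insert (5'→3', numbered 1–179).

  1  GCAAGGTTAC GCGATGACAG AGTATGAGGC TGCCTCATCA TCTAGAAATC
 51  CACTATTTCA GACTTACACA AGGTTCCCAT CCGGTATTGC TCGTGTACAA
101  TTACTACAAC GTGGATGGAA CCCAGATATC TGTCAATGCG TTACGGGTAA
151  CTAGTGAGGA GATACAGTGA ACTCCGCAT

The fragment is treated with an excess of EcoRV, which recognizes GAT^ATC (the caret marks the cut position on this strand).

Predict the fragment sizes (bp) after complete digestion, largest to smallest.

The EcoRV site (GATATC) starts at position 125.
EcoRV cuts after base 3 of each site, so after position 127.
Linear molecule, 1 cut → 2 fragments:
  1–127 → 127 bp
  128–179 → 52 bp
Sorted largest to smallest: 127, 52 bp.

127, 52 bp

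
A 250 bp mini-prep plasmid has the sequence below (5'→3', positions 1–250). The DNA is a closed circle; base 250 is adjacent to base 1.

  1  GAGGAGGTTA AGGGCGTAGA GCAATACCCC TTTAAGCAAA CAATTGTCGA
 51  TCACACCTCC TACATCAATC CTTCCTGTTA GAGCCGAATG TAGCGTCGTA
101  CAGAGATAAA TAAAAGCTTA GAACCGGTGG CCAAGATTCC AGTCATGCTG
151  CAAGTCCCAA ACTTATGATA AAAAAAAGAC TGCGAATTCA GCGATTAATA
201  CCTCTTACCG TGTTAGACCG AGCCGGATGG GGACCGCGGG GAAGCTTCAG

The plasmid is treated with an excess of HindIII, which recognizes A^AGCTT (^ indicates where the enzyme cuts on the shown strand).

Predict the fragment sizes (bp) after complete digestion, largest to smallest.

HindIII sites (AAGCTT) start at positions 114, 242.
HindIII cuts after the first base of each site, so after positions 114, 242.
Circular molecule, 2 cuts → 2 fragments:
  115–242 → 128 bp
  243–250 then 1–114 → 8 + 114 = 122 bp
Sorted largest to smallest: 128, 122 bp.

128, 122 bp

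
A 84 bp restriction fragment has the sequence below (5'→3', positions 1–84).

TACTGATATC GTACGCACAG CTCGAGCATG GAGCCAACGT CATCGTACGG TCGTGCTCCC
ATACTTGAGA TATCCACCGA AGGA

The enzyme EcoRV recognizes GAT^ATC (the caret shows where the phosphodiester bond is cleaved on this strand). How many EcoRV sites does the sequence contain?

GATATC occurs starting at positions 5, 69.
EcoRV cuts at 2 sites.

2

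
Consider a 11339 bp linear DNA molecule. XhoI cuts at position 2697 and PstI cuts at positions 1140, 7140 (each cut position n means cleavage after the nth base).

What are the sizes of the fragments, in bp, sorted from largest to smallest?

Combined cut positions (sorted): 1140, 2697, 7140.
Linear molecule, 3 cuts → 4 fragments:
  1140 − 0 = 1140 bp
  2697 − 1140 = 1557 bp
  7140 − 2697 = 4443 bp
  11339 − 7140 = 4199 bp
Sorted largest to smallest: 4443, 4199, 1557, 1140 bp.

4443, 4199, 1557, 1140 bp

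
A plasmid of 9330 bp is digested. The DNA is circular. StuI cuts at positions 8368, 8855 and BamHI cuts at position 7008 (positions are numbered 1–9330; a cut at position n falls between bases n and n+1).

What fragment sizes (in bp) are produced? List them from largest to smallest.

Combined cut positions (sorted): 7008, 8368, 8855.
Circular molecule, 3 cuts → 3 fragments:
  8368 − 7008 = 1360 bp
  8855 − 8368 = 487 bp
  wrap: 9330 − 8855 + 7008 = 7483 bp
Sorted largest to smallest: 7483, 1360, 487 bp.

7483, 1360, 487 bp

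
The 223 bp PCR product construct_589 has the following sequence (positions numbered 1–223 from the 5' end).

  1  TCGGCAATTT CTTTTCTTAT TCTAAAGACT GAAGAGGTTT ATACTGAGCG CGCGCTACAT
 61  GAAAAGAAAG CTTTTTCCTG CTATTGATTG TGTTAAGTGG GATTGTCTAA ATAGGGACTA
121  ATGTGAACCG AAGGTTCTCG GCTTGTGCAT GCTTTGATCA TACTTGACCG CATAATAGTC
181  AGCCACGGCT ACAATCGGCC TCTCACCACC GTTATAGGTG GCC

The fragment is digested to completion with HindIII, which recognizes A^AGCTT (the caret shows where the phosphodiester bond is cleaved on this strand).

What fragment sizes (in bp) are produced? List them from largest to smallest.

155, 68 bp

The HindIII site (AAGCTT) starts at position 68.
HindIII cuts after the first base of each site, so after position 68.
Linear molecule, 1 cut → 2 fragments:
  1–68 → 68 bp
  69–223 → 155 bp
Sorted largest to smallest: 155, 68 bp.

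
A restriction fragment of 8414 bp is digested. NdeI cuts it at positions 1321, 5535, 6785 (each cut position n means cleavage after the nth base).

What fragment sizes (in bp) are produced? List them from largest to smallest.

4214, 1629, 1321, 1250 bp

Linear molecule, 3 cuts → 4 fragments:
  1321 − 0 = 1321 bp
  5535 − 1321 = 4214 bp
  6785 − 5535 = 1250 bp
  8414 − 6785 = 1629 bp
Sorted largest to smallest: 4214, 1629, 1321, 1250 bp.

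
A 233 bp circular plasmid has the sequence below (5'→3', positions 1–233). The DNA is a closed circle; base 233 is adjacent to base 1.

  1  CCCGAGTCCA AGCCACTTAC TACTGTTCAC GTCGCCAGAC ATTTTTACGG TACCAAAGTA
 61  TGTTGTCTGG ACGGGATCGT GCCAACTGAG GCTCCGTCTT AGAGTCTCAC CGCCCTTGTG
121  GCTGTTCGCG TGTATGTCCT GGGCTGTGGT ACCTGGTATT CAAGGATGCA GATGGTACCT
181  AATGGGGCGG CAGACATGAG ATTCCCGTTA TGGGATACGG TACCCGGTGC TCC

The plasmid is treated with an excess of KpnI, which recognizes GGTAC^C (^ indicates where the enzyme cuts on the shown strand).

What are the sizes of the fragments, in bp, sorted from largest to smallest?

KpnI sites (GGTACC) start at positions 49, 148, 174, 219.
KpnI cuts after base 5 of each site (before the last base), so after positions 53, 152, 178, 223.
Circular molecule, 4 cuts → 4 fragments:
  54–152 → 99 bp
  153–178 → 26 bp
  179–223 → 45 bp
  224–233 then 1–53 → 10 + 53 = 63 bp
Sorted largest to smallest: 99, 63, 45, 26 bp.

99, 63, 45, 26 bp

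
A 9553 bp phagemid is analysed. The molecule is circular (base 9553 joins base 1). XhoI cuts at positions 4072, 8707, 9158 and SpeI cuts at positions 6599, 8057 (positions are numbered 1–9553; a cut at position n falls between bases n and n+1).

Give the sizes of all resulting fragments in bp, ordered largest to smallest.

Combined cut positions (sorted): 4072, 6599, 8057, 8707, 9158.
Circular molecule, 5 cuts → 5 fragments:
  6599 − 4072 = 2527 bp
  8057 − 6599 = 1458 bp
  8707 − 8057 = 650 bp
  9158 − 8707 = 451 bp
  wrap: 9553 − 9158 + 4072 = 4467 bp
Sorted largest to smallest: 4467, 2527, 1458, 650, 451 bp.

4467, 2527, 1458, 650, 451 bp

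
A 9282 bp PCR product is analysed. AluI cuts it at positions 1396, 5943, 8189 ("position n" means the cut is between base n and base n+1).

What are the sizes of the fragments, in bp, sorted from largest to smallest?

4547, 2246, 1396, 1093 bp

Linear molecule, 3 cuts → 4 fragments:
  1396 − 0 = 1396 bp
  5943 − 1396 = 4547 bp
  8189 − 5943 = 2246 bp
  9282 − 8189 = 1093 bp
Sorted largest to smallest: 4547, 2246, 1396, 1093 bp.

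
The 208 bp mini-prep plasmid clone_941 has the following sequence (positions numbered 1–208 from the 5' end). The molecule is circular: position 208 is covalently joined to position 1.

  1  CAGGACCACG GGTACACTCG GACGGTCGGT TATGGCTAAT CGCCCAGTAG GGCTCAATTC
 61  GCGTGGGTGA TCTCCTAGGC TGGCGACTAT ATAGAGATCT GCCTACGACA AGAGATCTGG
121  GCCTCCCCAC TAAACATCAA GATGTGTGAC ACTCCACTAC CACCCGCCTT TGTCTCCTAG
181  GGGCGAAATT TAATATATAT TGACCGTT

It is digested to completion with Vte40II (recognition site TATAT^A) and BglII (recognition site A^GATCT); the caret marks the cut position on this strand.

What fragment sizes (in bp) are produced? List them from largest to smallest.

Vte40II sites (TATATA) start at positions 88, 194.
Vte40II cuts after base 5 of each site (before the last base), so after positions 92, 198.
BglII sites (AGATCT) start at positions 95, 113.
BglII cuts after the first base of each site, so after positions 95, 113.
Combined cut positions: 92, 95, 113, 198.
Circular molecule, 4 cuts → 4 fragments:
  93–95 → 3 bp
  96–113 → 18 bp
  114–198 → 85 bp
  199–208 then 1–92 → 10 + 92 = 102 bp
Sorted largest to smallest: 102, 85, 18, 3 bp.

102, 85, 18, 3 bp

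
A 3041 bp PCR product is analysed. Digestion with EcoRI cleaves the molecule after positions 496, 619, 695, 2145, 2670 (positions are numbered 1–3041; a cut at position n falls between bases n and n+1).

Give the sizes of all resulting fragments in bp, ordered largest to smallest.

Linear molecule, 5 cuts → 6 fragments:
  496 − 0 = 496 bp
  619 − 496 = 123 bp
  695 − 619 = 76 bp
  2145 − 695 = 1450 bp
  2670 − 2145 = 525 bp
  3041 − 2670 = 371 bp
Sorted largest to smallest: 1450, 525, 496, 371, 123, 76 bp.

1450, 525, 496, 371, 123, 76 bp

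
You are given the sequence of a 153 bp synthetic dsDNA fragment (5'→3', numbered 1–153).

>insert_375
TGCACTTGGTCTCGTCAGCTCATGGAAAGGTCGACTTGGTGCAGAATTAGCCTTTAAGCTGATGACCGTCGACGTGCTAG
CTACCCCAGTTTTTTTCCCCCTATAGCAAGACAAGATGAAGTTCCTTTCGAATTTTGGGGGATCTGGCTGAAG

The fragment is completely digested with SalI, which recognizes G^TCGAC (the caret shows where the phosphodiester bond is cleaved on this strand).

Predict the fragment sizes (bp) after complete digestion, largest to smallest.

85, 38, 30 bp

SalI sites (GTCGAC) start at positions 30, 68.
SalI cuts after the first base of each site, so after positions 30, 68.
Linear molecule, 2 cuts → 3 fragments:
  1–30 → 30 bp
  31–68 → 38 bp
  69–153 → 85 bp
Sorted largest to smallest: 85, 38, 30 bp.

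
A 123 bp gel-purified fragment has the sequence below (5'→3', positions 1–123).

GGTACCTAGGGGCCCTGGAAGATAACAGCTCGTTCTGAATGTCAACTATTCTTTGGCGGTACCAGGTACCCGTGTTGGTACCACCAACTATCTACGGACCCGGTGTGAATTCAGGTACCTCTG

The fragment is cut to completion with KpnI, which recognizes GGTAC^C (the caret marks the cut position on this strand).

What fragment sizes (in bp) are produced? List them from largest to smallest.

57, 37, 12, 7, 5, 5 bp

KpnI sites (GGTACC) start at positions 1, 58, 65, 77, 114.
KpnI cuts after base 5 of each site (before the last base), so after positions 5, 62, 69, 81, 118.
Linear molecule, 5 cuts → 6 fragments:
  1–5 → 5 bp
  6–62 → 57 bp
  63–69 → 7 bp
  70–81 → 12 bp
  82–118 → 37 bp
  119–123 → 5 bp
Sorted largest to smallest: 57, 37, 12, 7, 5, 5 bp.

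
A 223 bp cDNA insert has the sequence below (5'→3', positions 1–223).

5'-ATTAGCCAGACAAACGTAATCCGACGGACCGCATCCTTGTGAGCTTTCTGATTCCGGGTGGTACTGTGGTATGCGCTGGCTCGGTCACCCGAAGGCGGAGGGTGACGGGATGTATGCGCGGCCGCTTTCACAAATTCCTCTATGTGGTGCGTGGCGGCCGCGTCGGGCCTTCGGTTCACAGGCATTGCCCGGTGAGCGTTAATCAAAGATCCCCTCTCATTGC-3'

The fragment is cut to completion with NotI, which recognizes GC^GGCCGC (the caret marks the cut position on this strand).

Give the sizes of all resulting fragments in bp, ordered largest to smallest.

NotI sites (GCGGCCGC) start at positions 118, 154.
NotI cuts after base 2 of each site, so after positions 119, 155.
Linear molecule, 2 cuts → 3 fragments:
  1–119 → 119 bp
  120–155 → 36 bp
  156–223 → 68 bp
Sorted largest to smallest: 119, 68, 36 bp.

119, 68, 36 bp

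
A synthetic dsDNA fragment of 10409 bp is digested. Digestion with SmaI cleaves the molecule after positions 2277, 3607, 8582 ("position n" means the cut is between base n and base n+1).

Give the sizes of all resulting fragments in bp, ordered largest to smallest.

Linear molecule, 3 cuts → 4 fragments:
  2277 − 0 = 2277 bp
  3607 − 2277 = 1330 bp
  8582 − 3607 = 4975 bp
  10409 − 8582 = 1827 bp
Sorted largest to smallest: 4975, 2277, 1827, 1330 bp.

4975, 2277, 1827, 1330 bp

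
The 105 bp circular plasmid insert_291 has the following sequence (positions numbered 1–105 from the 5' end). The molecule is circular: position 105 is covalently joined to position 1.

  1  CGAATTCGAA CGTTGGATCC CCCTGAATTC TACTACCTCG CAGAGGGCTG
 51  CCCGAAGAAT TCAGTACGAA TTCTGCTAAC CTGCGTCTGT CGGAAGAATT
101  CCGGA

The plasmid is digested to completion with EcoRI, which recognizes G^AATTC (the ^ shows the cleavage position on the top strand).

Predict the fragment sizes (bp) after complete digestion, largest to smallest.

EcoRI sites (GAATTC) start at positions 2, 25, 57, 68, 96.
EcoRI cuts after the first base of each site, so after positions 2, 25, 57, 68, 96.
Circular molecule, 5 cuts → 5 fragments:
  3–25 → 23 bp
  26–57 → 32 bp
  58–68 → 11 bp
  69–96 → 28 bp
  97–105 then 1–2 → 9 + 2 = 11 bp
Sorted largest to smallest: 32, 28, 23, 11, 11 bp.

32, 28, 23, 11, 11 bp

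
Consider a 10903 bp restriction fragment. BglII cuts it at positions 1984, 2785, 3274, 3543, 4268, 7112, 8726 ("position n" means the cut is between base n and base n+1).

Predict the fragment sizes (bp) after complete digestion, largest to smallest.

2844, 2177, 1984, 1614, 801, 725, 489, 269 bp

Linear molecule, 7 cuts → 8 fragments:
  1984 − 0 = 1984 bp
  2785 − 1984 = 801 bp
  3274 − 2785 = 489 bp
  3543 − 3274 = 269 bp
  4268 − 3543 = 725 bp
  7112 − 4268 = 2844 bp
  8726 − 7112 = 1614 bp
  10903 − 8726 = 2177 bp
Sorted largest to smallest: 2844, 2177, 1984, 1614, 801, 725, 489, 269 bp.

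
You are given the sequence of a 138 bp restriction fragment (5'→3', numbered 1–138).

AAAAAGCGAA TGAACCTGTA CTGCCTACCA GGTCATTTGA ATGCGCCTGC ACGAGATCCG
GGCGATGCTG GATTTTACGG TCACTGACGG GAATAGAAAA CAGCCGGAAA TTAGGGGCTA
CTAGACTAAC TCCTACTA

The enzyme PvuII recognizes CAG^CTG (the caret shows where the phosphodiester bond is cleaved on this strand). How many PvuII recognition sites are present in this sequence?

No occurrence of CAGCTG is present in the sequence.
PvuII does not cut: 0 sites.

0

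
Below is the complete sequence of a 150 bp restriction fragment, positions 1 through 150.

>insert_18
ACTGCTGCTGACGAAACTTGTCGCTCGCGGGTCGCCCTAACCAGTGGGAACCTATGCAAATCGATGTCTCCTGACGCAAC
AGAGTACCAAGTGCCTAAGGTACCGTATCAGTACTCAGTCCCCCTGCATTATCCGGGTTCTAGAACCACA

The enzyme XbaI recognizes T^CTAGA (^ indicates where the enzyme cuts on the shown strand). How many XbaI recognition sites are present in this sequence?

1

TCTAGA occurs starting at position 139.
XbaI cuts at 1 site.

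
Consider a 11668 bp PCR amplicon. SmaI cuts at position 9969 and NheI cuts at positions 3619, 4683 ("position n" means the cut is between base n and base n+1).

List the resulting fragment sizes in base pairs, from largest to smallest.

Combined cut positions (sorted): 3619, 4683, 9969.
Linear molecule, 3 cuts → 4 fragments:
  3619 − 0 = 3619 bp
  4683 − 3619 = 1064 bp
  9969 − 4683 = 5286 bp
  11668 − 9969 = 1699 bp
Sorted largest to smallest: 5286, 3619, 1699, 1064 bp.

5286, 3619, 1699, 1064 bp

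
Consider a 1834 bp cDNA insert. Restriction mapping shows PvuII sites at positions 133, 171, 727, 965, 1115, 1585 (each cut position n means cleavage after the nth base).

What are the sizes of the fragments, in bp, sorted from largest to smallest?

556, 470, 249, 238, 150, 133, 38 bp

Linear molecule, 6 cuts → 7 fragments:
  133 − 0 = 133 bp
  171 − 133 = 38 bp
  727 − 171 = 556 bp
  965 − 727 = 238 bp
  1115 − 965 = 150 bp
  1585 − 1115 = 470 bp
  1834 − 1585 = 249 bp
Sorted largest to smallest: 556, 470, 249, 238, 150, 133, 38 bp.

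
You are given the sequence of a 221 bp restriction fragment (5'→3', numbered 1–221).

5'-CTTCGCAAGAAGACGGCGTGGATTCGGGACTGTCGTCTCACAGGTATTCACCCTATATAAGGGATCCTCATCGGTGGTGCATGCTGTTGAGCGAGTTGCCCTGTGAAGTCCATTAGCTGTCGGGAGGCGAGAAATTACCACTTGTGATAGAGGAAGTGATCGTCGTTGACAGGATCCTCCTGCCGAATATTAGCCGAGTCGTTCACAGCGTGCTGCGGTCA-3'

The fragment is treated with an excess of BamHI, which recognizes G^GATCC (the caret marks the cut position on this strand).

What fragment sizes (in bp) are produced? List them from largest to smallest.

BamHI sites (GGATCC) start at positions 62, 172.
BamHI cuts after the first base of each site, so after positions 62, 172.
Linear molecule, 2 cuts → 3 fragments:
  1–62 → 62 bp
  63–172 → 110 bp
  173–221 → 49 bp
Sorted largest to smallest: 110, 62, 49 bp.

110, 62, 49 bp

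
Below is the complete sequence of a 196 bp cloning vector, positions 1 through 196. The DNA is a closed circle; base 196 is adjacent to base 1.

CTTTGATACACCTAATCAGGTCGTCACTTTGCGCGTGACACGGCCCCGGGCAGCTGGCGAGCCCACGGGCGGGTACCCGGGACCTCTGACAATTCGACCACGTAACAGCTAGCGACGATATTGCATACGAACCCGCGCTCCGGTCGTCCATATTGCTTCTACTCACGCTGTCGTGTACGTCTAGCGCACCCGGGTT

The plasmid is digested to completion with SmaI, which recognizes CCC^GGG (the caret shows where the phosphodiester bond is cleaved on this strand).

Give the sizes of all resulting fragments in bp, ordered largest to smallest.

113, 52, 31 bp

SmaI sites (CCCGGG) start at positions 45, 76, 189.
SmaI cuts after base 3 of each site, so after positions 47, 78, 191.
Circular molecule, 3 cuts → 3 fragments:
  48–78 → 31 bp
  79–191 → 113 bp
  192–196 then 1–47 → 5 + 47 = 52 bp
Sorted largest to smallest: 113, 52, 31 bp.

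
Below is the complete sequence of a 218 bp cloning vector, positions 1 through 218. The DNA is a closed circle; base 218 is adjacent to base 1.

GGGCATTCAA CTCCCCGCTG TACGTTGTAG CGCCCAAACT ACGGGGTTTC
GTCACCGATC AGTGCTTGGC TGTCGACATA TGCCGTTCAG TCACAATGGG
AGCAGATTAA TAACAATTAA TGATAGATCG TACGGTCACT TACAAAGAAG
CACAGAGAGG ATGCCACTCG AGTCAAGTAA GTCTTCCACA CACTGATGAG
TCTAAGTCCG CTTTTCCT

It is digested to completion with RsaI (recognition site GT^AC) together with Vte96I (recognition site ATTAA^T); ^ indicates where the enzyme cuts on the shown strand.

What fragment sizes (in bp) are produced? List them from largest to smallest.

108, 89, 11, 10 bp

RsaI sites (GTAC) start at positions 20, 130.
RsaI cuts after base 2 of each site, so after positions 21, 131.
Vte96I sites (ATTAAT) start at positions 106, 116.
Vte96I cuts after base 5 of each site (before the last base), so after positions 110, 120.
Combined cut positions: 21, 110, 120, 131.
Circular molecule, 4 cuts → 4 fragments:
  22–110 → 89 bp
  111–120 → 10 bp
  121–131 → 11 bp
  132–218 then 1–21 → 87 + 21 = 108 bp
Sorted largest to smallest: 108, 89, 11, 10 bp.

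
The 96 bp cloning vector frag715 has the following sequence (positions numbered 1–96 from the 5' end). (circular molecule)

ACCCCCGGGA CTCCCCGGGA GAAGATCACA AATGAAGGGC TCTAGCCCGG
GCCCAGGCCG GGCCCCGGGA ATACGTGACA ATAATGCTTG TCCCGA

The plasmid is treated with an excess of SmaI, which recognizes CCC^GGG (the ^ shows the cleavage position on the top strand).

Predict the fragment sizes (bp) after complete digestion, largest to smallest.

36, 32, 18, 10 bp

SmaI sites (CCCGGG) start at positions 4, 14, 46, 64.
SmaI cuts after base 3 of each site, so after positions 6, 16, 48, 66.
Circular molecule, 4 cuts → 4 fragments:
  7–16 → 10 bp
  17–48 → 32 bp
  49–66 → 18 bp
  67–96 then 1–6 → 30 + 6 = 36 bp
Sorted largest to smallest: 36, 32, 18, 10 bp.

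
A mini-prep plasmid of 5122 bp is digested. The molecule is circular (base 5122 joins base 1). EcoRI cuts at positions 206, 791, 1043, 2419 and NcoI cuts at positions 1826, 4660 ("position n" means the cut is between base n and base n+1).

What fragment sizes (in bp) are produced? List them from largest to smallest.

Combined cut positions (sorted): 206, 791, 1043, 1826, 2419, 4660.
Circular molecule, 6 cuts → 6 fragments:
  791 − 206 = 585 bp
  1043 − 791 = 252 bp
  1826 − 1043 = 783 bp
  2419 − 1826 = 593 bp
  4660 − 2419 = 2241 bp
  wrap: 5122 − 4660 + 206 = 668 bp
Sorted largest to smallest: 2241, 783, 668, 593, 585, 252 bp.

2241, 783, 668, 593, 585, 252 bp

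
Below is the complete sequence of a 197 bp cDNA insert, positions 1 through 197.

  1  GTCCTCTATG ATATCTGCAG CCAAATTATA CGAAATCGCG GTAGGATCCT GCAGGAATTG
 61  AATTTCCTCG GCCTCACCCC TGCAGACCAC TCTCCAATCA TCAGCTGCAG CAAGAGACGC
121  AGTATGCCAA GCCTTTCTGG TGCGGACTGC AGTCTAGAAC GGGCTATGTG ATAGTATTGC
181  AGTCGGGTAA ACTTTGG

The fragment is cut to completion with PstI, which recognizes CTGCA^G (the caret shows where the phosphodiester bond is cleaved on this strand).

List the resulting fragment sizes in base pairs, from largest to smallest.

46, 42, 34, 31, 25, 19 bp

PstI sites (CTGCAG) start at positions 15, 49, 80, 105, 147.
PstI cuts after base 5 of each site (before the last base), so after positions 19, 53, 84, 109, 151.
Linear molecule, 5 cuts → 6 fragments:
  1–19 → 19 bp
  20–53 → 34 bp
  54–84 → 31 bp
  85–109 → 25 bp
  110–151 → 42 bp
  152–197 → 46 bp
Sorted largest to smallest: 46, 42, 34, 31, 25, 19 bp.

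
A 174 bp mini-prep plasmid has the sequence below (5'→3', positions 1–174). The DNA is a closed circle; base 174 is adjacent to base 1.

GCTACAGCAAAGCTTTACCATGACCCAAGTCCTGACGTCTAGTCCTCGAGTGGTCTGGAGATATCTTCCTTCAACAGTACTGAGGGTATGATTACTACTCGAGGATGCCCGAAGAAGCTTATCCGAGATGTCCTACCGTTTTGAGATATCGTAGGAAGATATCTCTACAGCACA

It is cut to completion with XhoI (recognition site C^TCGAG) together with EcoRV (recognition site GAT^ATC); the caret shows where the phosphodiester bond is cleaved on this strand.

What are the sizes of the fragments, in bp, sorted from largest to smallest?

XhoI sites (CTCGAG) start at positions 45, 98.
XhoI cuts after the first base of each site, so after positions 45, 98.
EcoRV sites (GATATC) start at positions 60, 145, 158.
EcoRV cuts after base 3 of each site, so after positions 62, 147, 160.
Combined cut positions: 45, 62, 98, 147, 160.
Circular molecule, 5 cuts → 5 fragments:
  46–62 → 17 bp
  63–98 → 36 bp
  99–147 → 49 bp
  148–160 → 13 bp
  161–174 then 1–45 → 14 + 45 = 59 bp
Sorted largest to smallest: 59, 49, 36, 17, 13 bp.

59, 49, 36, 17, 13 bp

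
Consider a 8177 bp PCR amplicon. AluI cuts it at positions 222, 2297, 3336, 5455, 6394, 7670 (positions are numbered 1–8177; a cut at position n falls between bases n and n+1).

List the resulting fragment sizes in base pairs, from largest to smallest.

Linear molecule, 6 cuts → 7 fragments:
  222 − 0 = 222 bp
  2297 − 222 = 2075 bp
  3336 − 2297 = 1039 bp
  5455 − 3336 = 2119 bp
  6394 − 5455 = 939 bp
  7670 − 6394 = 1276 bp
  8177 − 7670 = 507 bp
Sorted largest to smallest: 2119, 2075, 1276, 1039, 939, 507, 222 bp.

2119, 2075, 1276, 1039, 939, 507, 222 bp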